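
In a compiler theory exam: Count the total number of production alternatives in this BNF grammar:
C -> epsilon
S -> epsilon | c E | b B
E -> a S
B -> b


Counting alternatives per rule:
  C: 1 alternative(s)
  S: 3 alternative(s)
  E: 1 alternative(s)
  B: 1 alternative(s)
Sum: 1 + 3 + 1 + 1 = 6

6


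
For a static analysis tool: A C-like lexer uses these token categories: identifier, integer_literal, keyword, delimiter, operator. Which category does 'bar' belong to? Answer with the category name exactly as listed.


Token: 'bar'
Checking categories:
  identifier: YES
  integer_literal: no
  operator: no
  keyword: no
  delimiter: no
Category: identifier

identifier


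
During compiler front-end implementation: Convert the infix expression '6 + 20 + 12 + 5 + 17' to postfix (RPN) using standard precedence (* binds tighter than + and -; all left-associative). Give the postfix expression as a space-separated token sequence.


Applying the shunting-yard algorithm:
  Operand 6 -> output
  Push '+' onto operator stack -> op-stack: [+]
  Operand 20 -> output
  See '+' (prec 1); top '+' (prec 1) >= it -> pop '+' to output
  Push '+' onto operator stack -> op-stack: [+]
  Operand 12 -> output
  See '+' (prec 1); top '+' (prec 1) >= it -> pop '+' to output
  Push '+' onto operator stack -> op-stack: [+]
  Operand 5 -> output
  See '+' (prec 1); top '+' (prec 1) >= it -> pop '+' to output
  Push '+' onto operator stack -> op-stack: [+]
  Operand 17 -> output
  End of input: pop '+' to output
Postfix result: 6 20 + 12 + 5 + 17 +

6 20 + 12 + 5 + 17 +


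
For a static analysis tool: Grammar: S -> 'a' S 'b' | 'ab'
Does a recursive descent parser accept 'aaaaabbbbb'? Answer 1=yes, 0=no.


Grammar accepts strings of the form a^n b^n (n >= 1)
Word: 'aaaaabbbbb'
Counting: 5 a's and 5 b's
Check: 5 == 5? Yes
Derivation (S -> aSb applied 4 time(s), then S -> ab): S => aSb => aaSbb => aaaSbbb => aaaaSbbbb => aaaaabbbbb
Accepted

1


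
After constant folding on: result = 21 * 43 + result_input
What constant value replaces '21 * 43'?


Identifying constant sub-expression:
  Original: result = 21 * 43 + result_input
  21 and 43 are both compile-time constants
  Evaluating: 21 * 43 = 903
  After folding: result = 903 + result_input

903


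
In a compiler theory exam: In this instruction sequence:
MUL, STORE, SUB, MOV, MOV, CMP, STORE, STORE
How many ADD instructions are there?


Scanning instruction sequence for ADD:
  Position 1: MUL
  Position 2: STORE
  Position 3: SUB
  Position 4: MOV
  Position 5: MOV
  Position 6: CMP
  Position 7: STORE
  Position 8: STORE
Matches at positions: []
Total ADD count: 0

0


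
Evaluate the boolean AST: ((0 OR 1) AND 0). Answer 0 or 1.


Step 1: Evaluate inner node
  0 OR 1 = 1
Step 2: Evaluate root node
  1 AND 0 = 0

0


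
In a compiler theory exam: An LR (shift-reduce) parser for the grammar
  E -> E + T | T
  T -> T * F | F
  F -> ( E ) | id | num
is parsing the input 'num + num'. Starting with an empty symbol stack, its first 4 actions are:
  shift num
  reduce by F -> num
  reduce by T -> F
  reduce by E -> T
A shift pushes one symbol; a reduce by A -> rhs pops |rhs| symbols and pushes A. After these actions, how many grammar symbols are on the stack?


Tracking the symbol stack through each action:
  Action 1: shift 'num' : push -> stack = [num] (size 1)
  Action 2: reduce by F -> num : pop 1, push F -> stack = [F] (size 1)
  Action 3: reduce by T -> F : pop 1, push T -> stack = [T] (size 1)
  Action 4: reduce by E -> T : pop 1, push E -> stack = [E] (size 1)
Final stack size: 1

1


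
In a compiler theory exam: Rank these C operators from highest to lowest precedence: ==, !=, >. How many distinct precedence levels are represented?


Looking up precedence for each operator:
  == -> precedence 3
  != -> precedence 3
  > -> precedence 4
Sorted highest to lowest: >, ==, !=
Distinct precedence values: [4, 3]
Number of distinct levels: 2

2


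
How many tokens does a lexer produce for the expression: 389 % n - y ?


Scanning '389 % n - y'
Token 1: '389' -> integer_literal
Token 2: '%' -> operator
Token 3: 'n' -> identifier
Token 4: '-' -> operator
Token 5: 'y' -> identifier
Total tokens: 5

5


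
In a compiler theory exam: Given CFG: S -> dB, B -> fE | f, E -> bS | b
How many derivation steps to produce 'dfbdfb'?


Grammar: S -> dB, B -> fE | f, E -> bS | b
Deriving 'dfbdfb':
Step 1: S -> dB => dB
Step 2: B -> fE => dfE
Step 3: E -> bS => dfbS
Step 4: S -> dB => dfbdB
Step 5: B -> fE => dfbdfE
Step 6: E -> b => dfbdfb
Total derivation steps: 6

6


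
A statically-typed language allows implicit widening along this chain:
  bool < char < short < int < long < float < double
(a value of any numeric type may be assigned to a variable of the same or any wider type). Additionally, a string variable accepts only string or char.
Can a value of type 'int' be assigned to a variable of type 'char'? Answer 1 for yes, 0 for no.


Target variable type: char
Source value type: int
Numeric ranks: int=3, char=1
Widening allowed iff rank(source) <= rank(target): 3 <= 1? No
Result: 0

0


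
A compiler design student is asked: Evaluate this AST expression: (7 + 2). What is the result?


Expression: (7 + 2)
Evaluating step by step:
  7 + 2 = 9
Result: 9

9


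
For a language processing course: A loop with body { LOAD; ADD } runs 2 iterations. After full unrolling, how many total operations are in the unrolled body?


Loop body operations: LOAD, ADD (2 ops per iteration)
Unrolling 2 iterations:
  Iteration 1: LOAD, ADD (2 ops)
  Iteration 2: LOAD, ADD (2 ops)
Total: 2 iterations * 2 ops/iter = 4 operations

4


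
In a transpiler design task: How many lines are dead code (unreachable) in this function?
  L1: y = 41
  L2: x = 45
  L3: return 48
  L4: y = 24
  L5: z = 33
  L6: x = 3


Analyzing control flow:
  L1: reachable (before return)
  L2: reachable (before return)
  L3: reachable (return statement)
  L4: DEAD (after return at L3)
  L5: DEAD (after return at L3)
  L6: DEAD (after return at L3)
Return at L3, total lines = 6
Dead lines: L4 through L6
Count: 3

3


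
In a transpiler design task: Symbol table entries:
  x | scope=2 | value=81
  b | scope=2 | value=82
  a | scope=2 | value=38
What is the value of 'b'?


Searching symbol table for 'b':
  x | scope=2 | value=81
  b | scope=2 | value=82 <- MATCH
  a | scope=2 | value=38
Found 'b' at scope 2 with value 82

82


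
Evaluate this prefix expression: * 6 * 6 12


Parsing prefix expression: * 6 * 6 12
Step 1: Innermost operation '* 6 12'
  6 * 12 = 72
Step 2: Outer operation '* 6 [72]'
  6 * 72 = 432

432


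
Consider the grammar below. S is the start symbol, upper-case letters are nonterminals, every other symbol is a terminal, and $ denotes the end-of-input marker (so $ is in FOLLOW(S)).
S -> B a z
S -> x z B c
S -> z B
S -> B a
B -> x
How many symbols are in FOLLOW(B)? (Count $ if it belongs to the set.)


S is the start symbol and does not occur in any rule body, so FOLLOW(S) = {$}.
Examining every occurrence of B in a rule body:
  S -> B a z : B is followed by terminal 'a' -> add 'a'
  S -> x z B c : B is followed by terminal 'c' -> add 'c'
  S -> z B : B is at the right end -> add FOLLOW(S) = {$}
  S -> B a : B is followed by terminal 'a' -> add 'a' (already in the set)
  B -> x : B does not occur in the body -> contributes nothing
FOLLOW(B) = {a, c, $}
Count: 3

3


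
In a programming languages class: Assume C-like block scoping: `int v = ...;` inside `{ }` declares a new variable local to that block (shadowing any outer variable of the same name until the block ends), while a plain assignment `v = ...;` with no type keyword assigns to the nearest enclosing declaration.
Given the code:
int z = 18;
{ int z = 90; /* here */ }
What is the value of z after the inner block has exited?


Analyzing scoping rules:
Outer scope: declares z = 18
Inner block: 'int z = 90;' declares a NEW z that shadows the outer one
When the block exits the inner z goes out of scope; the outer z was never modified -> 18
Result: 18

18


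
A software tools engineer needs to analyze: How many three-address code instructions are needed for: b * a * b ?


Expression: b * a * b
Generating three-address code (respecting * over +/- precedence):
  Instruction 1: t1 = b * a
  Instruction 2: t2 = t1 * b
Total instructions: 2

2


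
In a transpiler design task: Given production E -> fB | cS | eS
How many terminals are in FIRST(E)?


Production: E -> fB | cS | eS
Examining each alternative for leading terminals:
  E -> fB : first terminal = 'f'
  E -> cS : first terminal = 'c'
  E -> eS : first terminal = 'e'
FIRST(E) = {c, e, f}
Count: 3

3


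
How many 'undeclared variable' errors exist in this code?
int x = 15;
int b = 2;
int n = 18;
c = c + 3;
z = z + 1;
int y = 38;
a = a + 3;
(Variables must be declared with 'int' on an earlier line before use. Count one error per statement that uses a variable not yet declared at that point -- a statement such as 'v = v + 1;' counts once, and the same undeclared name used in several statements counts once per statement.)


Scanning code line by line:
  Line 1: declare 'x' -> declared = ['x']
  Line 2: declare 'b' -> declared = ['b', 'x']
  Line 3: declare 'n' -> declared = ['b', 'n', 'x']
  Line 4: use 'c' -> ERROR (undeclared)
  Line 5: use 'z' -> ERROR (undeclared)
  Line 6: declare 'y' -> declared = ['b', 'n', 'x', 'y']
  Line 7: use 'a' -> ERROR (undeclared)
Total undeclared variable errors: 3

3


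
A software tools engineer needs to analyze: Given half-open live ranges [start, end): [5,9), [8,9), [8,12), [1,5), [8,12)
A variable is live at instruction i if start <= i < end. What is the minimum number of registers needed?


Live ranges:
  Var0: [5, 9)
  Var1: [8, 9)
  Var2: [8, 12)
  Var3: [1, 5)
  Var4: [8, 12)
Sweep-line events (position, delta, active):
  pos=1 start -> active=1
  pos=5 end -> active=0
  pos=5 start -> active=1
  pos=8 start -> active=2
  pos=8 start -> active=3
  pos=8 start -> active=4
  pos=9 end -> active=3
  pos=9 end -> active=2
  pos=12 end -> active=1
  pos=12 end -> active=0
Maximum simultaneous active: 4
Minimum registers needed: 4

4


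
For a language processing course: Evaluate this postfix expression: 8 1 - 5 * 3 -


Processing tokens left to right:
Push 8, Push 1
Pop 8 and 1, compute 8 - 1 = 7, push 7
Push 5
Pop 7 and 5, compute 7 * 5 = 35, push 35
Push 3
Pop 35 and 3, compute 35 - 3 = 32, push 32
Stack result: 32

32


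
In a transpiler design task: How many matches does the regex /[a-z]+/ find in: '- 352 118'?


Pattern: /[a-z]+/ (identifiers)
Input: '- 352 118'
Scanning for matches:
Total matches: 0

0


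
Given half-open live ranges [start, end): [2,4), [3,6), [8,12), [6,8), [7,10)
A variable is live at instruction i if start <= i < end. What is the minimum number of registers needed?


Live ranges:
  Var0: [2, 4)
  Var1: [3, 6)
  Var2: [8, 12)
  Var3: [6, 8)
  Var4: [7, 10)
Sweep-line events (position, delta, active):
  pos=2 start -> active=1
  pos=3 start -> active=2
  pos=4 end -> active=1
  pos=6 end -> active=0
  pos=6 start -> active=1
  pos=7 start -> active=2
  pos=8 end -> active=1
  pos=8 start -> active=2
  pos=10 end -> active=1
  pos=12 end -> active=0
Maximum simultaneous active: 2
Minimum registers needed: 2

2


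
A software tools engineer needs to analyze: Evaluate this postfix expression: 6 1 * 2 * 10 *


Processing tokens left to right:
Push 6, Push 1
Pop 6 and 1, compute 6 * 1 = 6, push 6
Push 2
Pop 6 and 2, compute 6 * 2 = 12, push 12
Push 10
Pop 12 and 10, compute 12 * 10 = 120, push 120
Stack result: 120

120


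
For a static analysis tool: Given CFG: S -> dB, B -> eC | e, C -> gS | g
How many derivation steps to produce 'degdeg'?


Grammar: S -> dB, B -> eC | e, C -> gS | g
Deriving 'degdeg':
Step 1: S -> dB => dB
Step 2: B -> eC => deC
Step 3: C -> gS => degS
Step 4: S -> dB => degdB
Step 5: B -> eC => degdeC
Step 6: C -> g => degdeg
Total derivation steps: 6

6


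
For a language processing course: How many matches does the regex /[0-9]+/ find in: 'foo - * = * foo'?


Pattern: /[0-9]+/ (int literals)
Input: 'foo - * = * foo'
Scanning for matches:
Total matches: 0

0


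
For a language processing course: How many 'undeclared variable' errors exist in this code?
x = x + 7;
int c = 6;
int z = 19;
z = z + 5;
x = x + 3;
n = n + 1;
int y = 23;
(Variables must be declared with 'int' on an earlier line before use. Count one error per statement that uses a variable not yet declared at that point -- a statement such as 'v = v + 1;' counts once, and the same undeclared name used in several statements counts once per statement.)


Scanning code line by line:
  Line 1: use 'x' -> ERROR (undeclared)
  Line 2: declare 'c' -> declared = ['c']
  Line 3: declare 'z' -> declared = ['c', 'z']
  Line 4: use 'z' -> OK (declared)
  Line 5: use 'x' -> ERROR (undeclared)
  Line 6: use 'n' -> ERROR (undeclared)
  Line 7: declare 'y' -> declared = ['c', 'y', 'z']
Total undeclared variable errors: 3

3


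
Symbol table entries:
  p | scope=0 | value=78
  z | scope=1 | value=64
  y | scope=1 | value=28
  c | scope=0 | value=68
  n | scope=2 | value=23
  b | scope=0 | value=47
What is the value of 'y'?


Searching symbol table for 'y':
  p | scope=0 | value=78
  z | scope=1 | value=64
  y | scope=1 | value=28 <- MATCH
  c | scope=0 | value=68
  n | scope=2 | value=23
  b | scope=0 | value=47
Found 'y' at scope 1 with value 28

28


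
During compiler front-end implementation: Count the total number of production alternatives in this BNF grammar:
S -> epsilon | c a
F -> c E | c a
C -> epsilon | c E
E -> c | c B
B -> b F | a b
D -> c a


Counting alternatives per rule:
  S: 2 alternative(s)
  F: 2 alternative(s)
  C: 2 alternative(s)
  E: 2 alternative(s)
  B: 2 alternative(s)
  D: 1 alternative(s)
Sum: 2 + 2 + 2 + 2 + 2 + 1 = 11

11


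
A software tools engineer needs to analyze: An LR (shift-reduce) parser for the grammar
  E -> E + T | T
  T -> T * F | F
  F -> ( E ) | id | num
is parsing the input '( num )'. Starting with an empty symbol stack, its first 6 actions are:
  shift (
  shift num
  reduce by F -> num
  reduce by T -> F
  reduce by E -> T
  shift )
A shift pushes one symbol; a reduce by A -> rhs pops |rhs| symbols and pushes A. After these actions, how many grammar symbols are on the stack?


Tracking the symbol stack through each action:
  Action 1: shift '(' : push -> stack = [(] (size 1)
  Action 2: shift 'num' : push -> stack = [(, num] (size 2)
  Action 3: reduce by F -> num : pop 1, push F -> stack = [(, F] (size 2)
  Action 4: reduce by T -> F : pop 1, push T -> stack = [(, T] (size 2)
  Action 5: reduce by E -> T : pop 1, push E -> stack = [(, E] (size 2)
  Action 6: shift ')' : push -> stack = [(, E, )] (size 3)
Final stack size: 3

3


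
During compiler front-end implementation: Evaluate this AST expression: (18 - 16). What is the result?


Expression: (18 - 16)
Evaluating step by step:
  18 - 16 = 2
Result: 2

2


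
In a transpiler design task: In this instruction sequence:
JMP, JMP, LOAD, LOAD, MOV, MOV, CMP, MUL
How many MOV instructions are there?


Scanning instruction sequence for MOV:
  Position 1: JMP
  Position 2: JMP
  Position 3: LOAD
  Position 4: LOAD
  Position 5: MOV <- MATCH
  Position 6: MOV <- MATCH
  Position 7: CMP
  Position 8: MUL
Matches at positions: [5, 6]
Total MOV count: 2

2


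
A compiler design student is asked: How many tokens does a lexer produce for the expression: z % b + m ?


Scanning 'z % b + m'
Token 1: 'z' -> identifier
Token 2: '%' -> operator
Token 3: 'b' -> identifier
Token 4: '+' -> operator
Token 5: 'm' -> identifier
Total tokens: 5

5


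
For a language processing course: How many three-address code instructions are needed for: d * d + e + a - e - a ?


Expression: d * d + e + a - e - a
Generating three-address code (respecting * over +/- precedence):
  Instruction 1: t1 = d * d
  Instruction 2: t2 = t1 + e
  Instruction 3: t3 = t2 + a
  Instruction 4: t4 = t3 - e
  Instruction 5: t5 = t4 - a
Total instructions: 5

5


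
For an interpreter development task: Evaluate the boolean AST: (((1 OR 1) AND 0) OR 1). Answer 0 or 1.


Step 1: Evaluate inner node
  1 OR 1 = 1
Step 2: Evaluate next node
  1 AND 0 = 0
Step 3: Evaluate root node
  0 OR 1 = 1

1


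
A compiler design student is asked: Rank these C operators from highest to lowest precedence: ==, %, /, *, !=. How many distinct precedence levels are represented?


Looking up precedence for each operator:
  == -> precedence 3
  % -> precedence 6
  / -> precedence 6
  * -> precedence 6
  != -> precedence 3
Sorted highest to lowest: %, /, *, ==, !=
Distinct precedence values: [6, 3]
Number of distinct levels: 2

2


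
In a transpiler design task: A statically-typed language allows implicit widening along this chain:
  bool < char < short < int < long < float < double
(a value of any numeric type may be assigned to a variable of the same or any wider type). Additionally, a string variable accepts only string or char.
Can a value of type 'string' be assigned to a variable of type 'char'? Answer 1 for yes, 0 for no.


Target variable type: char
Source value type: string
Rule: string cannot widen to any numeric type
Result: 0

0


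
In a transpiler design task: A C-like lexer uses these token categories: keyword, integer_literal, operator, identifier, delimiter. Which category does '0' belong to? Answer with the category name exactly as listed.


Token: '0'
Checking categories:
  identifier: no
  integer_literal: YES
  operator: no
  keyword: no
  delimiter: no
Category: integer_literal

integer_literal


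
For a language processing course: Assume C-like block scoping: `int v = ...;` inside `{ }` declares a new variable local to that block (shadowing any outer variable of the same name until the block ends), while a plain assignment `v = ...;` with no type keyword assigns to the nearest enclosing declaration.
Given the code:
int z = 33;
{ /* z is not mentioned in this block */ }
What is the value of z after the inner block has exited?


Analyzing scoping rules:
Outer scope: declares z = 33
Inner block: z is neither redeclared nor assigned -> unchanged
After the block -> 33
Result: 33

33


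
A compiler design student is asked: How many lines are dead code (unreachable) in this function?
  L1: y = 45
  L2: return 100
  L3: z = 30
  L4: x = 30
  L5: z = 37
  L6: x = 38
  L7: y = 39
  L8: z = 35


Analyzing control flow:
  L1: reachable (before return)
  L2: reachable (return statement)
  L3: DEAD (after return at L2)
  L4: DEAD (after return at L2)
  L5: DEAD (after return at L2)
  L6: DEAD (after return at L2)
  L7: DEAD (after return at L2)
  L8: DEAD (after return at L2)
Return at L2, total lines = 8
Dead lines: L3 through L8
Count: 6

6


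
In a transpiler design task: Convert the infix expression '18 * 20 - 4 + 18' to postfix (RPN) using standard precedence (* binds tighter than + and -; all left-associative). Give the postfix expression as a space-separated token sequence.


Applying the shunting-yard algorithm:
  Operand 18 -> output
  Push '*' onto operator stack -> op-stack: [*]
  Operand 20 -> output
  See '-' (prec 1); top '*' (prec 2) >= it -> pop '*' to output
  Push '-' onto operator stack -> op-stack: [-]
  Operand 4 -> output
  See '+' (prec 1); top '-' (prec 1) >= it -> pop '-' to output
  Push '+' onto operator stack -> op-stack: [+]
  Operand 18 -> output
  End of input: pop '+' to output
Postfix result: 18 20 * 4 - 18 +

18 20 * 4 - 18 +


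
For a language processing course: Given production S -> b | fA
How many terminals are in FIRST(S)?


Production: S -> b | fA
Examining each alternative for leading terminals:
  S -> b : first terminal = 'b'
  S -> fA : first terminal = 'f'
FIRST(S) = {b, f}
Count: 2

2


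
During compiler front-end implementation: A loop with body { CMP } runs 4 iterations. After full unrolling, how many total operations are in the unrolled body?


Loop body operations: CMP (1 op per iteration)
Unrolling 4 iterations:
  Iteration 1: CMP (1 ops)
  Iteration 2: CMP (1 ops)
  Iteration 3: CMP (1 ops)
  Iteration 4: CMP (1 ops)
Total: 4 iterations * 1 ops/iter = 4 operations

4


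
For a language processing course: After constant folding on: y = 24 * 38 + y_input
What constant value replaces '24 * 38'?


Identifying constant sub-expression:
  Original: y = 24 * 38 + y_input
  24 and 38 are both compile-time constants
  Evaluating: 24 * 38 = 912
  After folding: y = 912 + y_input

912


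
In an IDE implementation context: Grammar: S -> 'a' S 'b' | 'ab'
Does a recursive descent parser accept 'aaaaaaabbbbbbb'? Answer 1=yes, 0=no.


Grammar accepts strings of the form a^n b^n (n >= 1)
Word: 'aaaaaaabbbbbbb'
Counting: 7 a's and 7 b's
Check: 7 == 7? Yes
Derivation (S -> aSb applied 6 time(s), then S -> ab): S => aSb => aaSbb => aaaSbbb => aaaaSbbbb => aaaaaSbbbbb => aaaaaaSbbbbbb => aaaaaaabbbbbbb
Accepted

1


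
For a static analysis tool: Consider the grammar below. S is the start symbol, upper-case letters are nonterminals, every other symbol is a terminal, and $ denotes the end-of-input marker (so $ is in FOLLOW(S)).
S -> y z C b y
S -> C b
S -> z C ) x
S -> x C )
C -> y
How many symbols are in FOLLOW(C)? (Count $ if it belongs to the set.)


S is the start symbol and does not occur in any rule body, so FOLLOW(S) = {$}.
Examining every occurrence of C in a rule body:
  S -> y z C b y : C is followed by terminal 'b' -> add 'b'
  S -> C b : C is followed by terminal 'b' -> add 'b' (already in the set)
  S -> z C ) x : C is followed by terminal ')' -> add ')'
  S -> x C ) : C is followed by terminal ')' -> add ')' (already in the set)
  C -> y : C does not occur in the body -> contributes nothing
FOLLOW(C) = {), b}
Count: 2

2


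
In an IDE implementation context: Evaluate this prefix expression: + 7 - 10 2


Parsing prefix expression: + 7 - 10 2
Step 1: Innermost operation '- 10 2'
  10 - 2 = 8
Step 2: Outer operation '+ 7 [8]'
  7 + 8 = 15

15


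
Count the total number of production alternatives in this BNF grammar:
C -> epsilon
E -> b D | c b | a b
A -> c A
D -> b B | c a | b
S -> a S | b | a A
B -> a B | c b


Counting alternatives per rule:
  C: 1 alternative(s)
  E: 3 alternative(s)
  A: 1 alternative(s)
  D: 3 alternative(s)
  S: 3 alternative(s)
  B: 2 alternative(s)
Sum: 1 + 3 + 1 + 3 + 3 + 2 = 13

13


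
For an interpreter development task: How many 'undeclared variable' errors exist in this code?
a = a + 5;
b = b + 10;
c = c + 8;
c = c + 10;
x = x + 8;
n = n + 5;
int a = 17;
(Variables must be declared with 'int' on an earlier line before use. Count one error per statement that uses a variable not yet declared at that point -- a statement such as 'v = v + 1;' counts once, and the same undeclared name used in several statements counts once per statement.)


Scanning code line by line:
  Line 1: use 'a' -> ERROR (undeclared)
  Line 2: use 'b' -> ERROR (undeclared)
  Line 3: use 'c' -> ERROR (undeclared)
  Line 4: use 'c' -> ERROR (undeclared)
  Line 5: use 'x' -> ERROR (undeclared)
  Line 6: use 'n' -> ERROR (undeclared)
  Line 7: declare 'a' -> declared = ['a']
Total undeclared variable errors: 6

6


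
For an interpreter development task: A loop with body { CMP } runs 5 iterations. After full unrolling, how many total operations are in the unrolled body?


Loop body operations: CMP (1 op per iteration)
Unrolling 5 iterations:
  Iteration 1: CMP (1 ops)
  Iteration 2: CMP (1 ops)
  Iteration 3: CMP (1 ops)
  Iteration 4: CMP (1 ops)
  Iteration 5: CMP (1 ops)
Total: 5 iterations * 1 ops/iter = 5 operations

5


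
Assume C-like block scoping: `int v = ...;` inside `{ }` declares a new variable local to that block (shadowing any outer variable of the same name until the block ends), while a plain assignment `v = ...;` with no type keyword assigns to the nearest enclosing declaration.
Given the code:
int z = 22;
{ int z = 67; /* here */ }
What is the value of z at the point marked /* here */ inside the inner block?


Analyzing scoping rules:
Outer scope: declares z = 22
Inner block: 'int z = 67;' declares a NEW z that shadows the outer one
Inside the block the inner declaration is in scope -> 67
Result: 67

67


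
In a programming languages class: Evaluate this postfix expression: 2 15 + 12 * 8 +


Processing tokens left to right:
Push 2, Push 15
Pop 2 and 15, compute 2 + 15 = 17, push 17
Push 12
Pop 17 and 12, compute 17 * 12 = 204, push 204
Push 8
Pop 204 and 8, compute 204 + 8 = 212, push 212
Stack result: 212

212


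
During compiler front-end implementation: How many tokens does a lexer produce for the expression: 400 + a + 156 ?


Scanning '400 + a + 156'
Token 1: '400' -> integer_literal
Token 2: '+' -> operator
Token 3: 'a' -> identifier
Token 4: '+' -> operator
Token 5: '156' -> integer_literal
Total tokens: 5

5


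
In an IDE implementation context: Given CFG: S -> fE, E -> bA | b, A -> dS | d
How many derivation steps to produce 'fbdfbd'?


Grammar: S -> fE, E -> bA | b, A -> dS | d
Deriving 'fbdfbd':
Step 1: S -> fE => fE
Step 2: E -> bA => fbA
Step 3: A -> dS => fbdS
Step 4: S -> fE => fbdfE
Step 5: E -> bA => fbdfbA
Step 6: A -> d => fbdfbd
Total derivation steps: 6

6


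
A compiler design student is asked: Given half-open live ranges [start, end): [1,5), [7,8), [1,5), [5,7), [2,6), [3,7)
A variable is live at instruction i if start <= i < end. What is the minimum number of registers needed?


Live ranges:
  Var0: [1, 5)
  Var1: [7, 8)
  Var2: [1, 5)
  Var3: [5, 7)
  Var4: [2, 6)
  Var5: [3, 7)
Sweep-line events (position, delta, active):
  pos=1 start -> active=1
  pos=1 start -> active=2
  pos=2 start -> active=3
  pos=3 start -> active=4
  pos=5 end -> active=3
  pos=5 end -> active=2
  pos=5 start -> active=3
  pos=6 end -> active=2
  pos=7 end -> active=1
  pos=7 end -> active=0
  pos=7 start -> active=1
  pos=8 end -> active=0
Maximum simultaneous active: 4
Minimum registers needed: 4

4


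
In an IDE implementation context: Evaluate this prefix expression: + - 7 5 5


Parsing prefix expression: + - 7 5 5
Step 1: Innermost operation '- 7 5'
  7 - 5 = 2
Step 2: Outer operation '+ [2] 5'
  2 + 5 = 7

7


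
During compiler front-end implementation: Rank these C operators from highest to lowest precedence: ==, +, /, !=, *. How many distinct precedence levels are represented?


Looking up precedence for each operator:
  == -> precedence 3
  + -> precedence 5
  / -> precedence 6
  != -> precedence 3
  * -> precedence 6
Sorted highest to lowest: /, *, +, ==, !=
Distinct precedence values: [6, 5, 3]
Number of distinct levels: 3

3


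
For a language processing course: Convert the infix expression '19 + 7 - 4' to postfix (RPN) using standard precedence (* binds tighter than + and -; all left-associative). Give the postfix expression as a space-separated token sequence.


Applying the shunting-yard algorithm:
  Operand 19 -> output
  Push '+' onto operator stack -> op-stack: [+]
  Operand 7 -> output
  See '-' (prec 1); top '+' (prec 1) >= it -> pop '+' to output
  Push '-' onto operator stack -> op-stack: [-]
  Operand 4 -> output
  End of input: pop '-' to output
Postfix result: 19 7 + 4 -

19 7 + 4 -


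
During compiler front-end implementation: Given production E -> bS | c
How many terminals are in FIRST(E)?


Production: E -> bS | c
Examining each alternative for leading terminals:
  E -> bS : first terminal = 'b'
  E -> c : first terminal = 'c'
FIRST(E) = {b, c}
Count: 2

2


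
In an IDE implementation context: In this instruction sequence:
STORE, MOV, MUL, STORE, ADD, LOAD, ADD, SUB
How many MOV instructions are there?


Scanning instruction sequence for MOV:
  Position 1: STORE
  Position 2: MOV <- MATCH
  Position 3: MUL
  Position 4: STORE
  Position 5: ADD
  Position 6: LOAD
  Position 7: ADD
  Position 8: SUB
Matches at positions: [2]
Total MOV count: 1

1


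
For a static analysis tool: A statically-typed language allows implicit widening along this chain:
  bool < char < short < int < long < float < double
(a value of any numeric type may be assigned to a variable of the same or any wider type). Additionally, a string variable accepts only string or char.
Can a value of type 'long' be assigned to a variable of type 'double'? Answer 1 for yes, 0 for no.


Target variable type: double
Source value type: long
Numeric ranks: long=4, double=6
Widening allowed iff rank(source) <= rank(target): 4 <= 6? Yes
Result: 1

1


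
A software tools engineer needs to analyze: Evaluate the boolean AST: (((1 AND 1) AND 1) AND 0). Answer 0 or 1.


Step 1: Evaluate inner node
  1 AND 1 = 1
Step 2: Evaluate next node
  1 AND 1 = 1
Step 3: Evaluate root node
  1 AND 0 = 0

0


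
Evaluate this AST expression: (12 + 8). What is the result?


Expression: (12 + 8)
Evaluating step by step:
  12 + 8 = 20
Result: 20

20


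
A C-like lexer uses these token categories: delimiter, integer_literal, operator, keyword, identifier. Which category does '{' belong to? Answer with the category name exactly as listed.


Token: '{'
Checking categories:
  identifier: no
  integer_literal: no
  operator: no
  keyword: no
  delimiter: YES
Category: delimiter

delimiter


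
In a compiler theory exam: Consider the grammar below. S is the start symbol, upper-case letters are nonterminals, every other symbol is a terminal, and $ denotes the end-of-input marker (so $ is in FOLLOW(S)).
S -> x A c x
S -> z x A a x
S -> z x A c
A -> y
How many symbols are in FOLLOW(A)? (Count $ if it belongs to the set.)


S is the start symbol and does not occur in any rule body, so FOLLOW(S) = {$}.
Examining every occurrence of A in a rule body:
  S -> x A c x : A is followed by terminal 'c' -> add 'c'
  S -> z x A a x : A is followed by terminal 'a' -> add 'a'
  S -> z x A c : A is followed by terminal 'c' -> add 'c' (already in the set)
  A -> y : A does not occur in the body -> contributes nothing
FOLLOW(A) = {a, c}
Count: 2

2


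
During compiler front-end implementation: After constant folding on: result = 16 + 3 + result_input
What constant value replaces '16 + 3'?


Identifying constant sub-expression:
  Original: result = 16 + 3 + result_input
  16 and 3 are both compile-time constants
  Evaluating: 16 + 3 = 19
  After folding: result = 19 + result_input

19


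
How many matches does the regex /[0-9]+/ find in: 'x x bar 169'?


Pattern: /[0-9]+/ (int literals)
Input: 'x x bar 169'
Scanning for matches:
  Match 1: '169'
Total matches: 1

1


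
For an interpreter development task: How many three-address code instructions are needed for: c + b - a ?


Expression: c + b - a
Generating three-address code (respecting * over +/- precedence):
  Instruction 1: t1 = c + b
  Instruction 2: t2 = t1 - a
Total instructions: 2

2


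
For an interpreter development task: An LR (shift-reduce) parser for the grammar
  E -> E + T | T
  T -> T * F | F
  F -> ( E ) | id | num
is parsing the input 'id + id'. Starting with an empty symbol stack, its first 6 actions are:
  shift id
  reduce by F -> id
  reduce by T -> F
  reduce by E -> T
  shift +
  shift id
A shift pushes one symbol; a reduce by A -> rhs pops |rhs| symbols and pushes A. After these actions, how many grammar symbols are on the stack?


Tracking the symbol stack through each action:
  Action 1: shift 'id' : push -> stack = [id] (size 1)
  Action 2: reduce by F -> id : pop 1, push F -> stack = [F] (size 1)
  Action 3: reduce by T -> F : pop 1, push T -> stack = [T] (size 1)
  Action 4: reduce by E -> T : pop 1, push E -> stack = [E] (size 1)
  Action 5: shift '+' : push -> stack = [E, +] (size 2)
  Action 6: shift 'id' : push -> stack = [E, +, id] (size 3)
Final stack size: 3

3


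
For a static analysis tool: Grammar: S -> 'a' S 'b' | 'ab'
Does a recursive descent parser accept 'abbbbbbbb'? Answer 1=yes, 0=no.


Grammar accepts strings of the form a^n b^n (n >= 1)
Word: 'abbbbbbbb'
Counting: 1 a's and 8 b's
Check: 1 == 8? No
Mismatch: a-count != b-count
Rejected

0


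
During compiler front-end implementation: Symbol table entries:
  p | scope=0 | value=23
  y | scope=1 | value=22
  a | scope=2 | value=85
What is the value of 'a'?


Searching symbol table for 'a':
  p | scope=0 | value=23
  y | scope=1 | value=22
  a | scope=2 | value=85 <- MATCH
Found 'a' at scope 2 with value 85

85


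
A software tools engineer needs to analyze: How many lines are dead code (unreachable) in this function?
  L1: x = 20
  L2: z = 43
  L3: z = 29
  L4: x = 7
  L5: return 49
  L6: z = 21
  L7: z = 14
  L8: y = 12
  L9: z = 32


Analyzing control flow:
  L1: reachable (before return)
  L2: reachable (before return)
  L3: reachable (before return)
  L4: reachable (before return)
  L5: reachable (return statement)
  L6: DEAD (after return at L5)
  L7: DEAD (after return at L5)
  L8: DEAD (after return at L5)
  L9: DEAD (after return at L5)
Return at L5, total lines = 9
Dead lines: L6 through L9
Count: 4

4


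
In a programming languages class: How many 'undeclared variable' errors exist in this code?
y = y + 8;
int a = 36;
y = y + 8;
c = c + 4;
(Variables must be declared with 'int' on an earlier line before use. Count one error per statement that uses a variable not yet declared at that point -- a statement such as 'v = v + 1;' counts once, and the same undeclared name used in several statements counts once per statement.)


Scanning code line by line:
  Line 1: use 'y' -> ERROR (undeclared)
  Line 2: declare 'a' -> declared = ['a']
  Line 3: use 'y' -> ERROR (undeclared)
  Line 4: use 'c' -> ERROR (undeclared)
Total undeclared variable errors: 3

3


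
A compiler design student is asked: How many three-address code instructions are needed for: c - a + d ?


Expression: c - a + d
Generating three-address code (respecting * over +/- precedence):
  Instruction 1: t1 = c - a
  Instruction 2: t2 = t1 + d
Total instructions: 2

2


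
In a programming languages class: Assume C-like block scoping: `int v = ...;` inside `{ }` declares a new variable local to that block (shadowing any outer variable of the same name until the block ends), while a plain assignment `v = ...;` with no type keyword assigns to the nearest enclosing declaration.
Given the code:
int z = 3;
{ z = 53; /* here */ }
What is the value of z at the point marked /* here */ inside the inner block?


Analyzing scoping rules:
Outer scope: declares z = 3
Inner block: 'z = 53;' has no type keyword, so it is an assignment to the outer z (no shadowing)
Inside the block, after the assignment -> 53
Result: 53

53


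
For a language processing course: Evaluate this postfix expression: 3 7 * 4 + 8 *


Processing tokens left to right:
Push 3, Push 7
Pop 3 and 7, compute 3 * 7 = 21, push 21
Push 4
Pop 21 and 4, compute 21 + 4 = 25, push 25
Push 8
Pop 25 and 8, compute 25 * 8 = 200, push 200
Stack result: 200

200


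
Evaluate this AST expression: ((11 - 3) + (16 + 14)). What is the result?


Expression: ((11 - 3) + (16 + 14))
Evaluating step by step:
  11 - 3 = 8
  16 + 14 = 30
  8 + 30 = 38
Result: 38

38


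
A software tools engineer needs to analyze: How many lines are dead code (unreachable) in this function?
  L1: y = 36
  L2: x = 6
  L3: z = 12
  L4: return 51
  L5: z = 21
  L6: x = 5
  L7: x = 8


Analyzing control flow:
  L1: reachable (before return)
  L2: reachable (before return)
  L3: reachable (before return)
  L4: reachable (return statement)
  L5: DEAD (after return at L4)
  L6: DEAD (after return at L4)
  L7: DEAD (after return at L4)
Return at L4, total lines = 7
Dead lines: L5 through L7
Count: 3

3


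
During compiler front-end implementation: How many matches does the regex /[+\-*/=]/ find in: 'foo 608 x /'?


Pattern: /[+\-*/=]/ (operators)
Input: 'foo 608 x /'
Scanning for matches:
  Match 1: '/'
Total matches: 1

1


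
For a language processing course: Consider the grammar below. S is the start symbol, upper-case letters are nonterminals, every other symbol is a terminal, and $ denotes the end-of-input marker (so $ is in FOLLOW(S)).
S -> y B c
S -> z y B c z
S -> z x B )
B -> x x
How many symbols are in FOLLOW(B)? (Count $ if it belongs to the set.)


S is the start symbol and does not occur in any rule body, so FOLLOW(S) = {$}.
Examining every occurrence of B in a rule body:
  S -> y B c : B is followed by terminal 'c' -> add 'c'
  S -> z y B c z : B is followed by terminal 'c' -> add 'c' (already in the set)
  S -> z x B ) : B is followed by terminal ')' -> add ')'
  B -> x x : B does not occur in the body -> contributes nothing
FOLLOW(B) = {), c}
Count: 2

2


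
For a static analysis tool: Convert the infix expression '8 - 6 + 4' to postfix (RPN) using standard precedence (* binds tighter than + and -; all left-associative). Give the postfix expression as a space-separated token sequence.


Applying the shunting-yard algorithm:
  Operand 8 -> output
  Push '-' onto operator stack -> op-stack: [-]
  Operand 6 -> output
  See '+' (prec 1); top '-' (prec 1) >= it -> pop '-' to output
  Push '+' onto operator stack -> op-stack: [+]
  Operand 4 -> output
  End of input: pop '+' to output
Postfix result: 8 6 - 4 +

8 6 - 4 +


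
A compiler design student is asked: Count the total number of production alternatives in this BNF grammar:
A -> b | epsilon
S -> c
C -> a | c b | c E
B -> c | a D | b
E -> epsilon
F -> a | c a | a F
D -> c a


Counting alternatives per rule:
  A: 2 alternative(s)
  S: 1 alternative(s)
  C: 3 alternative(s)
  B: 3 alternative(s)
  E: 1 alternative(s)
  F: 3 alternative(s)
  D: 1 alternative(s)
Sum: 2 + 1 + 3 + 3 + 1 + 3 + 1 = 14

14


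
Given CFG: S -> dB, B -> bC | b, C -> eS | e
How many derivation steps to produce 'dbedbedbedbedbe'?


Grammar: S -> dB, B -> bC | b, C -> eS | e
Deriving 'dbedbedbedbedbe':
Step 1: S -> dB => dB
Step 2: B -> bC => dbC
Step 3: C -> eS => dbeS
Step 4: S -> dB => dbedB
Step 5: B -> bC => dbedbC
Step 6: C -> eS => dbedbeS
Step 7: S -> dB => dbedbedB
Step 8: B -> bC => dbedbedbC
Step 9: C -> eS => dbedbedbeS
Step 10: S -> dB => dbedbedbedB
Step 11: B -> bC => dbedbedbedbC
Step 12: C -> eS => dbedbedbedbeS
Step 13: S -> dB => dbedbedbedbedB
Step 14: B -> bC => dbedbedbedbedbC
Step 15: C -> e => dbedbedbedbedbe
Total derivation steps: 15

15


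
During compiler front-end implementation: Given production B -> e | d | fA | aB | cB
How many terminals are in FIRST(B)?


Production: B -> e | d | fA | aB | cB
Examining each alternative for leading terminals:
  B -> e : first terminal = 'e'
  B -> d : first terminal = 'd'
  B -> fA : first terminal = 'f'
  B -> aB : first terminal = 'a'
  B -> cB : first terminal = 'c'
FIRST(B) = {a, c, d, e, f}
Count: 5

5


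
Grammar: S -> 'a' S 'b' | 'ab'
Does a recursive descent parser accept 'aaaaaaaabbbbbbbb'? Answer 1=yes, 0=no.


Grammar accepts strings of the form a^n b^n (n >= 1)
Word: 'aaaaaaaabbbbbbbb'
Counting: 8 a's and 8 b's
Check: 8 == 8? Yes
Derivation (S -> aSb applied 7 time(s), then S -> ab): S => aSb => aaSbb => aaaSbbb => aaaaSbbbb => aaaaaSbbbbb => aaaaaaSbbbbbb => aaaaaaaSbbbbbbb => aaaaaaaabbbbbbbb
Accepted

1


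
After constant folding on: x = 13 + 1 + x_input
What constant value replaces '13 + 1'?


Identifying constant sub-expression:
  Original: x = 13 + 1 + x_input
  13 and 1 are both compile-time constants
  Evaluating: 13 + 1 = 14
  After folding: x = 14 + x_input

14


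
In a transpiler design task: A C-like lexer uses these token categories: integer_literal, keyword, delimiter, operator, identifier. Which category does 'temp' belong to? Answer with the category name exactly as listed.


Token: 'temp'
Checking categories:
  identifier: YES
  integer_literal: no
  operator: no
  keyword: no
  delimiter: no
Category: identifier

identifier


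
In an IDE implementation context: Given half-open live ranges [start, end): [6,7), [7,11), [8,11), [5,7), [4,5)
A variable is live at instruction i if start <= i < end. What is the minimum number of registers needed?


Live ranges:
  Var0: [6, 7)
  Var1: [7, 11)
  Var2: [8, 11)
  Var3: [5, 7)
  Var4: [4, 5)
Sweep-line events (position, delta, active):
  pos=4 start -> active=1
  pos=5 end -> active=0
  pos=5 start -> active=1
  pos=6 start -> active=2
  pos=7 end -> active=1
  pos=7 end -> active=0
  pos=7 start -> active=1
  pos=8 start -> active=2
  pos=11 end -> active=1
  pos=11 end -> active=0
Maximum simultaneous active: 2
Minimum registers needed: 2

2
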